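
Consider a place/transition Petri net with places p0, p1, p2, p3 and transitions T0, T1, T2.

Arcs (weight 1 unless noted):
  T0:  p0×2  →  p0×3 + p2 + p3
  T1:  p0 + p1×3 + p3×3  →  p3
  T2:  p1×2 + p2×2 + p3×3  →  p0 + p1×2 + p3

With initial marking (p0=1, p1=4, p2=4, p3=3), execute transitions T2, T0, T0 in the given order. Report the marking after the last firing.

step 1: fire T2:  (p0=1, p1=4, p2=4, p3=3) → (p0=2, p1=4, p2=2, p3=1)
step 2: fire T0:  (p0=2, p1=4, p2=2, p3=1) → (p0=3, p1=4, p2=3, p3=2)
step 3: fire T0:  (p0=3, p1=4, p2=3, p3=2) → (p0=4, p1=4, p2=4, p3=3)

(p0=4, p1=4, p2=4, p3=3)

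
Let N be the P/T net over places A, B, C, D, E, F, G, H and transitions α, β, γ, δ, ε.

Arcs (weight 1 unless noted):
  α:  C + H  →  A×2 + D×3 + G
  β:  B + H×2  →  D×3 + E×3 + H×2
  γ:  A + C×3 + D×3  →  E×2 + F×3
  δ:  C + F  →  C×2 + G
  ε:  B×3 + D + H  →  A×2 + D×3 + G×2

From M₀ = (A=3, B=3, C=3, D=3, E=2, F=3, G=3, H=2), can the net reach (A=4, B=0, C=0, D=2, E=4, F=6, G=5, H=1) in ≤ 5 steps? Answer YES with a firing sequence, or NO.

YES — reachable via ⟨ε, γ⟩ (2 firings)

step 1: fire ε:  (A=3, B=3, C=3, D=3, E=2, F=3, G=3, H=2) → (A=5, B=0, C=3, D=5, E=2, F=3, G=5, H=1)
step 2: fire γ:  (A=5, B=0, C=3, D=5, E=2, F=3, G=5, H=1) → (A=4, B=0, C=0, D=2, E=4, F=6, G=5, H=1)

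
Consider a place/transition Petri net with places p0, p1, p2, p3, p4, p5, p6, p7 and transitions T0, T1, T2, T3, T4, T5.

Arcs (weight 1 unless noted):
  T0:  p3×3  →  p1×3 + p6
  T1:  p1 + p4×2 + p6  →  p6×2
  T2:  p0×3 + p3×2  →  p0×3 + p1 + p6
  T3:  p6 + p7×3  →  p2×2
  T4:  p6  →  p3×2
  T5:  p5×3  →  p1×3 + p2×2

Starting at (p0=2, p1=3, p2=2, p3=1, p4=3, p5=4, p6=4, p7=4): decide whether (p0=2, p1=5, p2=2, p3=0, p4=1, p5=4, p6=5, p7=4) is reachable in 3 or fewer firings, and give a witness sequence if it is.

YES — reachable via ⟨T1, T4, T0⟩ (3 firings)

step 1: fire T1:  (p0=2, p1=3, p2=2, p3=1, p4=3, p5=4, p6=4, p7=4) → (p0=2, p1=2, p2=2, p3=1, p4=1, p5=4, p6=5, p7=4)
step 2: fire T4:  (p0=2, p1=2, p2=2, p3=1, p4=1, p5=4, p6=5, p7=4) → (p0=2, p1=2, p2=2, p3=3, p4=1, p5=4, p6=4, p7=4)
step 3: fire T0:  (p0=2, p1=2, p2=2, p3=3, p4=1, p5=4, p6=4, p7=4) → (p0=2, p1=5, p2=2, p3=0, p4=1, p5=4, p6=5, p7=4)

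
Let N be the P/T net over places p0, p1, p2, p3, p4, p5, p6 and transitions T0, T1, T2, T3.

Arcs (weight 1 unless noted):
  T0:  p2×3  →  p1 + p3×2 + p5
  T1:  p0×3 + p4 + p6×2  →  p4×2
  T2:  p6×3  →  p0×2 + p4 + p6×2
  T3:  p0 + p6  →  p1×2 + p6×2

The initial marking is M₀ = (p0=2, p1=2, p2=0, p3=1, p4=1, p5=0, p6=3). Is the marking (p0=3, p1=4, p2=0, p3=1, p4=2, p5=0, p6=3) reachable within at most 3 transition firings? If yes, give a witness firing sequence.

YES — reachable via ⟨T2, T3⟩ (2 firings)

step 1: fire T2:  (p0=2, p1=2, p2=0, p3=1, p4=1, p5=0, p6=3) → (p0=4, p1=2, p2=0, p3=1, p4=2, p5=0, p6=2)
step 2: fire T3:  (p0=4, p1=2, p2=0, p3=1, p4=2, p5=0, p6=2) → (p0=3, p1=4, p2=0, p3=1, p4=2, p5=0, p6=3)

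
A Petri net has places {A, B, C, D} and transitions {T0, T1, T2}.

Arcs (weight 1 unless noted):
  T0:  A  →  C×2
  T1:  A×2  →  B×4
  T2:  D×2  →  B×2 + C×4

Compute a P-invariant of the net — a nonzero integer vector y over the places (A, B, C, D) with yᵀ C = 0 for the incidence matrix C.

Incidence matrix C (rows=places, cols=transitions):
       T0   T1   T2
    A  -1   -2    0
    B   0    4    2
    C   2    0    4
    D   0    0   -2

Candidate y = [2, 1, 1, 3]; check y·C column-wise:
  col T0: 2·-1 + 1·0 + 1·2 + 3·0 = 0
  col T1: 2·-2 + 1·4 + 1·0 + 3·0 = 0
  col T2: 2·0 + 1·2 + 1·4 + 3·-2 = 0

y = (A:2, B:1, C:1, D:3)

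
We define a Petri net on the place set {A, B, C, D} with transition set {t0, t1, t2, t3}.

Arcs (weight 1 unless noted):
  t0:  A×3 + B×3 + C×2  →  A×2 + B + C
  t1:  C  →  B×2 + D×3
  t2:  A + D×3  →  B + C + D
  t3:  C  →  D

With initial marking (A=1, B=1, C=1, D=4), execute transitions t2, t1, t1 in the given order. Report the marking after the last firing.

(A=0, B=6, C=0, D=8)

step 1: fire t2:  (A=1, B=1, C=1, D=4) → (A=0, B=2, C=2, D=2)
step 2: fire t1:  (A=0, B=2, C=2, D=2) → (A=0, B=4, C=1, D=5)
step 3: fire t1:  (A=0, B=4, C=1, D=5) → (A=0, B=6, C=0, D=8)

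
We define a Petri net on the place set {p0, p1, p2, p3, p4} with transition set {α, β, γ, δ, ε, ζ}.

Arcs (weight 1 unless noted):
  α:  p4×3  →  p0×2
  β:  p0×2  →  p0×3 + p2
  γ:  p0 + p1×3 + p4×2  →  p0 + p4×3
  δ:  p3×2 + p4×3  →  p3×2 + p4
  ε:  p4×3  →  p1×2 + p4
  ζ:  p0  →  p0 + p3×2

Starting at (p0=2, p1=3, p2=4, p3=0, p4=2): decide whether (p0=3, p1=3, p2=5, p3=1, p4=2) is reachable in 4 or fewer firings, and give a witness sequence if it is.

depth 0: 1 marking
depth 1: 4 markings reached so far
depth 2: 11 markings reached so far
depth 3: 23 markings reached so far
depth 4: 40 markings reached so far
target is not among the 40 markings reachable within 4 steps

NO — not reachable within 4 firings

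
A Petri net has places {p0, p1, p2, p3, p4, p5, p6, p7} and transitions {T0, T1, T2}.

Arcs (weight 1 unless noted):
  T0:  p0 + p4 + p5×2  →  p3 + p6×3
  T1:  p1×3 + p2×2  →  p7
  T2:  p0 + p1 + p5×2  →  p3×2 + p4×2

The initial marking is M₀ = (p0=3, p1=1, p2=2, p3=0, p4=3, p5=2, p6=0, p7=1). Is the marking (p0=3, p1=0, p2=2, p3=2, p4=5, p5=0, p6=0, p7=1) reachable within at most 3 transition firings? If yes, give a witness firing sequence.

depth 0: 1 marking
depth 1: 3 markings reached so far
depth 2: 3 markings reached so far
(frontier empty at depth 2; search complete)
target is not among the 3 markings reachable within 3 steps

NO — not reachable within 3 firings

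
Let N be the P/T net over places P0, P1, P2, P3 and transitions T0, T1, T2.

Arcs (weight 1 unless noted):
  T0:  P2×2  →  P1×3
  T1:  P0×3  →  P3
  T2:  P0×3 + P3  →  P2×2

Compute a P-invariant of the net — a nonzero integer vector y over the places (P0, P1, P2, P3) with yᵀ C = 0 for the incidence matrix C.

y = (P0:1, P1:2, P2:3, P3:3)

Incidence matrix C (rows=places, cols=transitions):
       T0   T1   T2
   P0   0   -3   -3
   P1   3    0    0
   P2  -2    0    2
   P3   0    1   -1

Candidate y = [1, 2, 3, 3]; check y·C column-wise:
  col T0: 1·0 + 2·3 + 3·-2 + 3·0 = 0
  col T1: 1·-3 + 2·0 + 3·0 + 3·1 = 0
  col T2: 1·-3 + 2·0 + 3·2 + 3·-1 = 0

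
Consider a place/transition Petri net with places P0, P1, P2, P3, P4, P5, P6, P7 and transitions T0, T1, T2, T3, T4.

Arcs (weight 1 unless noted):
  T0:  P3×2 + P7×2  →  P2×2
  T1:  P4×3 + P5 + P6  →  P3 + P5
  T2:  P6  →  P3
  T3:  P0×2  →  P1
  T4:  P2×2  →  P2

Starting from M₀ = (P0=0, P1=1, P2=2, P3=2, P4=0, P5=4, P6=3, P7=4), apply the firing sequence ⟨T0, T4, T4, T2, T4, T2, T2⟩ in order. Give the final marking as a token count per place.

(P0=0, P1=1, P2=1, P3=3, P4=0, P5=4, P6=0, P7=2)

step 1: fire T0:  (P0=0, P1=1, P2=2, P3=2, P4=0, P5=4, P6=3, P7=4) → (P0=0, P1=1, P2=4, P3=0, P4=0, P5=4, P6=3, P7=2)
step 2: fire T4:  (P0=0, P1=1, P2=4, P3=0, P4=0, P5=4, P6=3, P7=2) → (P0=0, P1=1, P2=3, P3=0, P4=0, P5=4, P6=3, P7=2)
step 3: fire T4:  (P0=0, P1=1, P2=3, P3=0, P4=0, P5=4, P6=3, P7=2) → (P0=0, P1=1, P2=2, P3=0, P4=0, P5=4, P6=3, P7=2)
step 4: fire T2:  (P0=0, P1=1, P2=2, P3=0, P4=0, P5=4, P6=3, P7=2) → (P0=0, P1=1, P2=2, P3=1, P4=0, P5=4, P6=2, P7=2)
step 5: fire T4:  (P0=0, P1=1, P2=2, P3=1, P4=0, P5=4, P6=2, P7=2) → (P0=0, P1=1, P2=1, P3=1, P4=0, P5=4, P6=2, P7=2)
step 6: fire T2:  (P0=0, P1=1, P2=1, P3=1, P4=0, P5=4, P6=2, P7=2) → (P0=0, P1=1, P2=1, P3=2, P4=0, P5=4, P6=1, P7=2)
step 7: fire T2:  (P0=0, P1=1, P2=1, P3=2, P4=0, P5=4, P6=1, P7=2) → (P0=0, P1=1, P2=1, P3=3, P4=0, P5=4, P6=0, P7=2)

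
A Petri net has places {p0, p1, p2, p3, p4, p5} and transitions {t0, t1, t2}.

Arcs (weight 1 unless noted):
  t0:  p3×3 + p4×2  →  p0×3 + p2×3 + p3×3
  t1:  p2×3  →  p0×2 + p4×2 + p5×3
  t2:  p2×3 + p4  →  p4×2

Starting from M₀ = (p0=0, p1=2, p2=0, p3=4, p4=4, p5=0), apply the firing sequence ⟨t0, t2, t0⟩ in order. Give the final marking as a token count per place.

step 1: fire t0:  (p0=0, p1=2, p2=0, p3=4, p4=4, p5=0) → (p0=3, p1=2, p2=3, p3=4, p4=2, p5=0)
step 2: fire t2:  (p0=3, p1=2, p2=3, p3=4, p4=2, p5=0) → (p0=3, p1=2, p2=0, p3=4, p4=3, p5=0)
step 3: fire t0:  (p0=3, p1=2, p2=0, p3=4, p4=3, p5=0) → (p0=6, p1=2, p2=3, p3=4, p4=1, p5=0)

(p0=6, p1=2, p2=3, p3=4, p4=1, p5=0)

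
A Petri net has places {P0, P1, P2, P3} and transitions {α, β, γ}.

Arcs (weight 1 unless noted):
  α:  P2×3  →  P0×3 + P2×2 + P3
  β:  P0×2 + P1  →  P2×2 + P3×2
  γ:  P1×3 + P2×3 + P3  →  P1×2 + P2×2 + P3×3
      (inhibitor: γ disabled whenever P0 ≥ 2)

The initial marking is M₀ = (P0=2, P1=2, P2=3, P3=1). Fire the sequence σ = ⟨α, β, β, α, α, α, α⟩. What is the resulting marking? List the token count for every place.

step 1: fire α:  (P0=2, P1=2, P2=3, P3=1) → (P0=5, P1=2, P2=2, P3=2)
step 2: fire β:  (P0=5, P1=2, P2=2, P3=2) → (P0=3, P1=1, P2=4, P3=4)
step 3: fire β:  (P0=3, P1=1, P2=4, P3=4) → (P0=1, P1=0, P2=6, P3=6)
step 4: fire α:  (P0=1, P1=0, P2=6, P3=6) → (P0=4, P1=0, P2=5, P3=7)
step 5: fire α:  (P0=4, P1=0, P2=5, P3=7) → (P0=7, P1=0, P2=4, P3=8)
step 6: fire α:  (P0=7, P1=0, P2=4, P3=8) → (P0=10, P1=0, P2=3, P3=9)
step 7: fire α:  (P0=10, P1=0, P2=3, P3=9) → (P0=13, P1=0, P2=2, P3=10)

(P0=13, P1=0, P2=2, P3=10)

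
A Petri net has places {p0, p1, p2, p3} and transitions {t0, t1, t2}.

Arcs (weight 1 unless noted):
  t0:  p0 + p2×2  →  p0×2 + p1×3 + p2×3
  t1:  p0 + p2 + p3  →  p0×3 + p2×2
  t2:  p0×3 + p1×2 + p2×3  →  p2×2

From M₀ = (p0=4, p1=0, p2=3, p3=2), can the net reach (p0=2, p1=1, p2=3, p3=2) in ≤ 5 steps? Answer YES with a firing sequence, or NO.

YES — reachable via ⟨t0, t2⟩ (2 firings)

step 1: fire t0:  (p0=4, p1=0, p2=3, p3=2) → (p0=5, p1=3, p2=4, p3=2)
step 2: fire t2:  (p0=5, p1=3, p2=4, p3=2) → (p0=2, p1=1, p2=3, p3=2)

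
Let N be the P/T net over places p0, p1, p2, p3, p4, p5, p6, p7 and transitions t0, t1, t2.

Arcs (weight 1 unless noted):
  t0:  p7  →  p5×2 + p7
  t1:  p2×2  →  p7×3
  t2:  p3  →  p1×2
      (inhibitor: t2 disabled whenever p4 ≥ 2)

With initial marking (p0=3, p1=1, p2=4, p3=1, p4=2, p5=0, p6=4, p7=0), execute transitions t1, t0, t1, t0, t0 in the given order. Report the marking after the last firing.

step 1: fire t1:  (p0=3, p1=1, p2=4, p3=1, p4=2, p5=0, p6=4, p7=0) → (p0=3, p1=1, p2=2, p3=1, p4=2, p5=0, p6=4, p7=3)
step 2: fire t0:  (p0=3, p1=1, p2=2, p3=1, p4=2, p5=0, p6=4, p7=3) → (p0=3, p1=1, p2=2, p3=1, p4=2, p5=2, p6=4, p7=3)
step 3: fire t1:  (p0=3, p1=1, p2=2, p3=1, p4=2, p5=2, p6=4, p7=3) → (p0=3, p1=1, p2=0, p3=1, p4=2, p5=2, p6=4, p7=6)
step 4: fire t0:  (p0=3, p1=1, p2=0, p3=1, p4=2, p5=2, p6=4, p7=6) → (p0=3, p1=1, p2=0, p3=1, p4=2, p5=4, p6=4, p7=6)
step 5: fire t0:  (p0=3, p1=1, p2=0, p3=1, p4=2, p5=4, p6=4, p7=6) → (p0=3, p1=1, p2=0, p3=1, p4=2, p5=6, p6=4, p7=6)

(p0=3, p1=1, p2=0, p3=1, p4=2, p5=6, p6=4, p7=6)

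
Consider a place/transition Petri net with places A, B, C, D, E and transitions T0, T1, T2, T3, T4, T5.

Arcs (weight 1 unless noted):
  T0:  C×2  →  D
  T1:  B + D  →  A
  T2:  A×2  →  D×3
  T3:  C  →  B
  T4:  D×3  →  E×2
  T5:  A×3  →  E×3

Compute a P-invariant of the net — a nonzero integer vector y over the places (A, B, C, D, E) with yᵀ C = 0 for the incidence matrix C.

Incidence matrix C (rows=places, cols=transitions):
       T0   T1   T2   T3   T4   T5
    A   0    1   -2    0    0   -3
    B   0   -1    0    1    0    0
    C  -2    0    0   -1    0    0
    D   1   -1    3    0   -3    0
    E   0    0    0    0    2    3

Candidate y = [3, 1, 1, 2, 3]; check y·C column-wise:
  col T0: 3·0 + 1·0 + 1·-2 + 2·1 + 3·0 = 0
  col T1: 3·1 + 1·-1 + 1·0 + 2·-1 + 3·0 = 0
  col T2: 3·-2 + 1·0 + 1·0 + 2·3 + 3·0 = 0
  col T3: 3·0 + 1·1 + 1·-1 + 2·0 + 3·0 = 0
  col T4: 3·0 + 1·0 + 1·0 + 2·-3 + 3·2 = 0
  col T5: 3·-3 + 1·0 + 1·0 + 2·0 + 3·3 = 0

y = (A:3, B:1, C:1, D:2, E:3)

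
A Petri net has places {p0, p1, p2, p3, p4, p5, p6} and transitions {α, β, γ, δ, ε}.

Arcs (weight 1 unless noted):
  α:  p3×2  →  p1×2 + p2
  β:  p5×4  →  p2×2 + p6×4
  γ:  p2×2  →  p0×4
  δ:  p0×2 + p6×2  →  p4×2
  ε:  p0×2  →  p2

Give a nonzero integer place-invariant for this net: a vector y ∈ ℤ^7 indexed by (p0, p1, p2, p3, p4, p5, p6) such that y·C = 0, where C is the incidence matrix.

Incidence matrix C (rows=places, cols=transitions):
        α    β    γ    δ    ε
   p0   0    0    4   -2   -2
   p1   2    0    0    0    0
   p2   1    2   -2    0    1
   p3  -2    0    0    0    0
   p4   0    0    0    2    0
   p5   0   -4    0    0    0
   p6   0    4    0   -2    0

Candidate y = [0, 1, 0, 1, 0, 0, 0]; check y·C column-wise:
  col α: 1·2 + 0·1 + 1·-2 = 0
  col β: 1·0 + 0·2 + 1·0 + 0·-4 + 0·4 = 0
  col γ: 0·4 + 1·0 + 0·-2 + 1·0 = 0
  col δ: 0·-2 + 1·0 + 1·0 + 0·2 + 0·-2 = 0
  col ε: 0·-2 + 1·0 + 0·1 + 1·0 = 0

y = (p0:0, p1:1, p2:0, p3:1, p4:0, p5:0, p6:0)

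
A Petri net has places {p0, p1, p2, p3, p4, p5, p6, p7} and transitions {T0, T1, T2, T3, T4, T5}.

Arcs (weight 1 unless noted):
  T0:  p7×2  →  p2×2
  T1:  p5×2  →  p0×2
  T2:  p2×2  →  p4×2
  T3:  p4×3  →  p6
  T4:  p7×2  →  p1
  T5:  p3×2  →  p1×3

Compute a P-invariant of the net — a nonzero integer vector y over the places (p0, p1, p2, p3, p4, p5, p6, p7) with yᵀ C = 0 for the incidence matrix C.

Incidence matrix C (rows=places, cols=transitions):
       T0   T1   T2   T3   T4   T5
   p0   0    2    0    0    0    0
   p1   0    0    0    0    1    3
   p2   2    0   -2    0    0    0
   p3   0    0    0    0    0   -2
   p4   0    0    2   -3    0    0
   p5   0   -2    0    0    0    0
   p6   0    0    0    1    0    0
   p7  -2    0    0    0   -2    0

Candidate y = [1, 0, 0, 0, 0, 1, 0, 0]; check y·C column-wise:
  col T0: 1·0 + 0·2 + 1·0 + 0·-2 = 0
  col T1: 1·2 + 1·-2 = 0
  col T2: 1·0 + 0·-2 + 0·2 + 1·0 = 0
  col T3: 1·0 + 0·-3 + 1·0 + 0·1 = 0
  col T4: 1·0 + 0·1 + 1·0 + 0·-2 = 0
  col T5: 1·0 + 0·3 + 0·-2 + 1·0 = 0

y = (p0:1, p1:0, p2:0, p3:0, p4:0, p5:1, p6:0, p7:0)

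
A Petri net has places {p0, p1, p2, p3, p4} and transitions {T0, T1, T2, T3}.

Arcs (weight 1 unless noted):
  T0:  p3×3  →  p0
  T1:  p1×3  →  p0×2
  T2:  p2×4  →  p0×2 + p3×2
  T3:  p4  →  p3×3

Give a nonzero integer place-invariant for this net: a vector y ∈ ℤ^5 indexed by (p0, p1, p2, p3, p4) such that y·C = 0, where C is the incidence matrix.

Incidence matrix C (rows=places, cols=transitions):
       T0   T1   T2   T3
   p0   1    2    2    0
   p1   0   -3    0    0
   p2   0    0   -4    0
   p3  -3    0    2    3
   p4   0    0    0   -1

Candidate y = [3, 2, 2, 1, 3]; check y·C column-wise:
  col T0: 3·1 + 2·0 + 2·0 + 1·-3 + 3·0 = 0
  col T1: 3·2 + 2·-3 + 2·0 + 1·0 + 3·0 = 0
  col T2: 3·2 + 2·0 + 2·-4 + 1·2 + 3·0 = 0
  col T3: 3·0 + 2·0 + 2·0 + 1·3 + 3·-1 = 0

y = (p0:3, p1:2, p2:2, p3:1, p4:3)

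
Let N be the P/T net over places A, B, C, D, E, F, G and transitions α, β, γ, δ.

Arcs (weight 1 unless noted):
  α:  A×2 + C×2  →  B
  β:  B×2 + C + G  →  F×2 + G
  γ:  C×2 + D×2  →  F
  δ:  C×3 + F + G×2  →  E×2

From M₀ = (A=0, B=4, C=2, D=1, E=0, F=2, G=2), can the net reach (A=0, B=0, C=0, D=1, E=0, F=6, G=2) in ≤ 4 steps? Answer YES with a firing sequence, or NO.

YES — reachable via ⟨β, β⟩ (2 firings)

step 1: fire β:  (A=0, B=4, C=2, D=1, E=0, F=2, G=2) → (A=0, B=2, C=1, D=1, E=0, F=4, G=2)
step 2: fire β:  (A=0, B=2, C=1, D=1, E=0, F=4, G=2) → (A=0, B=0, C=0, D=1, E=0, F=6, G=2)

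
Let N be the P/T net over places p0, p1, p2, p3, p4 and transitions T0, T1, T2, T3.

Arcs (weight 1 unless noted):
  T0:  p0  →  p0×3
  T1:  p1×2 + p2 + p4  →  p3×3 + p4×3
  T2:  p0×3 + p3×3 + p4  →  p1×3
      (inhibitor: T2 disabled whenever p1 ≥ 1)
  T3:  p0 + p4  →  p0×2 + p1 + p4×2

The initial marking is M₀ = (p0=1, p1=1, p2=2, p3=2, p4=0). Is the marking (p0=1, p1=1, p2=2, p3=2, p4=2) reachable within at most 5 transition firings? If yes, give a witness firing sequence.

NO — not reachable within 5 firings

depth 0: 1 marking
depth 1: 2 markings reached so far
depth 2: 3 markings reached so far
depth 3: 4 markings reached so far
depth 4: 5 markings reached so far
depth 5: 6 markings reached so far
target is not among the 6 markings reachable within 5 steps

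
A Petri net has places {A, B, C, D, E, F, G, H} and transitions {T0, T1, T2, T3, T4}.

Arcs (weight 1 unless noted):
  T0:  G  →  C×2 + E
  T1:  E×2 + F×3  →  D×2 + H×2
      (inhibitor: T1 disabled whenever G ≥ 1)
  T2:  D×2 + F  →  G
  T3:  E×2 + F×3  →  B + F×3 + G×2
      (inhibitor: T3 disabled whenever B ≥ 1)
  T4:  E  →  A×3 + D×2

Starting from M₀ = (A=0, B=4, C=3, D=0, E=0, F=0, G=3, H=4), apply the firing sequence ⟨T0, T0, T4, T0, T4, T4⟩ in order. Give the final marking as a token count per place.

(A=9, B=4, C=9, D=6, E=0, F=0, G=0, H=4)

step 1: fire T0:  (A=0, B=4, C=3, D=0, E=0, F=0, G=3, H=4) → (A=0, B=4, C=5, D=0, E=1, F=0, G=2, H=4)
step 2: fire T0:  (A=0, B=4, C=5, D=0, E=1, F=0, G=2, H=4) → (A=0, B=4, C=7, D=0, E=2, F=0, G=1, H=4)
step 3: fire T4:  (A=0, B=4, C=7, D=0, E=2, F=0, G=1, H=4) → (A=3, B=4, C=7, D=2, E=1, F=0, G=1, H=4)
step 4: fire T0:  (A=3, B=4, C=7, D=2, E=1, F=0, G=1, H=4) → (A=3, B=4, C=9, D=2, E=2, F=0, G=0, H=4)
step 5: fire T4:  (A=3, B=4, C=9, D=2, E=2, F=0, G=0, H=4) → (A=6, B=4, C=9, D=4, E=1, F=0, G=0, H=4)
step 6: fire T4:  (A=6, B=4, C=9, D=4, E=1, F=0, G=0, H=4) → (A=9, B=4, C=9, D=6, E=0, F=0, G=0, H=4)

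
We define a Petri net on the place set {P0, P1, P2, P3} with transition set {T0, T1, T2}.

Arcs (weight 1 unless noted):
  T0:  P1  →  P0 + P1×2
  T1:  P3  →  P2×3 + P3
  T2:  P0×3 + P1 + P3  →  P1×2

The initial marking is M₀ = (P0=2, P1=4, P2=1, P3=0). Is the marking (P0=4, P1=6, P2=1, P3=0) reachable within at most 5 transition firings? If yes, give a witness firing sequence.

YES — reachable via ⟨T0, T0⟩ (2 firings)

step 1: fire T0:  (P0=2, P1=4, P2=1, P3=0) → (P0=3, P1=5, P2=1, P3=0)
step 2: fire T0:  (P0=3, P1=5, P2=1, P3=0) → (P0=4, P1=6, P2=1, P3=0)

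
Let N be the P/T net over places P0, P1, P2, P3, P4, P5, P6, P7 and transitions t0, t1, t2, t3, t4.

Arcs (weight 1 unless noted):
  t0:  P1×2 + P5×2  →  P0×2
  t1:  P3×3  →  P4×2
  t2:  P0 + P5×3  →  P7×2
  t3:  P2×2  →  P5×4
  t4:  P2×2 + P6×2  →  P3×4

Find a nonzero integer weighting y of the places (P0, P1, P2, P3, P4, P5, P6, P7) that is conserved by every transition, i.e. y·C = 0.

Incidence matrix C (rows=places, cols=transitions):
       t0   t1   t2   t3   t4
   P0   2    0   -1    0    0
   P1  -2    0    0    0    0
   P2   0    0    0   -2   -2
   P3   0   -3    0    0    4
   P4   0    2    0    0    0
   P5  -2    0   -3    4    0
   P6   0    0    0    0   -2
   P7   0    0    2    0    0

Candidate y = [6, 8, -4, -2, -3, -2, 0, 0]; check y·C column-wise:
  col t0: 6·2 + 8·-2 + -4·0 + -2·0 + -3·0 + -2·-2 = 0
  col t1: 6·0 + 8·0 + -4·0 + -2·-3 + -3·2 + -2·0 = 0
  col t2: 6·-1 + 8·0 + -4·0 + -2·0 + -3·0 + -2·-3 + 0·2 = 0
  col t3: 6·0 + 8·0 + -4·-2 + -2·0 + -3·0 + -2·4 = 0
  col t4: 6·0 + 8·0 + -4·-2 + -2·4 + -3·0 + -2·0 + 0·-2 = 0

y = (P0:6, P1:8, P2:-4, P3:-2, P4:-3, P5:-2, P6:0, P7:0)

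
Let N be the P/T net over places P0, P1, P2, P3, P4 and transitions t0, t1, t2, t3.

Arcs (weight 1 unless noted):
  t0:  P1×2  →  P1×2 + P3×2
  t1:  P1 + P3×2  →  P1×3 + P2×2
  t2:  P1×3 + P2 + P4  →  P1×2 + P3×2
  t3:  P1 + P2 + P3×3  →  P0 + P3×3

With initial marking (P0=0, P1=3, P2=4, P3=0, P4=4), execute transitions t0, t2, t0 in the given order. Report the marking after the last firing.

step 1: fire t0:  (P0=0, P1=3, P2=4, P3=0, P4=4) → (P0=0, P1=3, P2=4, P3=2, P4=4)
step 2: fire t2:  (P0=0, P1=3, P2=4, P3=2, P4=4) → (P0=0, P1=2, P2=3, P3=4, P4=3)
step 3: fire t0:  (P0=0, P1=2, P2=3, P3=4, P4=3) → (P0=0, P1=2, P2=3, P3=6, P4=3)

(P0=0, P1=2, P2=3, P3=6, P4=3)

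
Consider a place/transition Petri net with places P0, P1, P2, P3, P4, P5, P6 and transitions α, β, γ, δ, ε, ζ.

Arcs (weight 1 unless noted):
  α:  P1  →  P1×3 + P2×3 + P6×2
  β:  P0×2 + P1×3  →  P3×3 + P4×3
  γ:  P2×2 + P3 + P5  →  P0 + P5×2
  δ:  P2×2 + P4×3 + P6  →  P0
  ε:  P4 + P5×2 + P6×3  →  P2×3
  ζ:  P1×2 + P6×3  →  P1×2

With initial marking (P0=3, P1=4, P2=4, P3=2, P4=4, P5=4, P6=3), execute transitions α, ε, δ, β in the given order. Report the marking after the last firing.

step 1: fire α:  (P0=3, P1=4, P2=4, P3=2, P4=4, P5=4, P6=3) → (P0=3, P1=6, P2=7, P3=2, P4=4, P5=4, P6=5)
step 2: fire ε:  (P0=3, P1=6, P2=7, P3=2, P4=4, P5=4, P6=5) → (P0=3, P1=6, P2=10, P3=2, P4=3, P5=2, P6=2)
step 3: fire δ:  (P0=3, P1=6, P2=10, P3=2, P4=3, P5=2, P6=2) → (P0=4, P1=6, P2=8, P3=2, P4=0, P5=2, P6=1)
step 4: fire β:  (P0=4, P1=6, P2=8, P3=2, P4=0, P5=2, P6=1) → (P0=2, P1=3, P2=8, P3=5, P4=3, P5=2, P6=1)

(P0=2, P1=3, P2=8, P3=5, P4=3, P5=2, P6=1)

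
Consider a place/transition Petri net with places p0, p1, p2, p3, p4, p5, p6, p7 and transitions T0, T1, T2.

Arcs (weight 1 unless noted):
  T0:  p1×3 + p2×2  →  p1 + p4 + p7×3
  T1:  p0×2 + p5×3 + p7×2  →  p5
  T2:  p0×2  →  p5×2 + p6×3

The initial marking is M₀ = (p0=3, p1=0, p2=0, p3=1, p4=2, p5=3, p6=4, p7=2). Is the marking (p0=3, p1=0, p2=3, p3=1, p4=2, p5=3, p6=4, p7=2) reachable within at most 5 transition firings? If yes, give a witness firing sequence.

NO — not reachable within 5 firings

depth 0: 1 marking
depth 1: 3 markings reached so far
depth 2: 3 markings reached so far
(frontier empty at depth 2; search complete)
target is not among the 3 markings reachable within 5 steps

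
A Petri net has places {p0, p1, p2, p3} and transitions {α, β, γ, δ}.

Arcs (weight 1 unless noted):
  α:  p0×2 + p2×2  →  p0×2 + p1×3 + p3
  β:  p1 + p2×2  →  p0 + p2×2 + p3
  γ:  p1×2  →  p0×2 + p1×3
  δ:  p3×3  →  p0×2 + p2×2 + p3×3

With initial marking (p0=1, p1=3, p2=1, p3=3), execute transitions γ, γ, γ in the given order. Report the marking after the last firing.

(p0=7, p1=6, p2=1, p3=3)

step 1: fire γ:  (p0=1, p1=3, p2=1, p3=3) → (p0=3, p1=4, p2=1, p3=3)
step 2: fire γ:  (p0=3, p1=4, p2=1, p3=3) → (p0=5, p1=5, p2=1, p3=3)
step 3: fire γ:  (p0=5, p1=5, p2=1, p3=3) → (p0=7, p1=6, p2=1, p3=3)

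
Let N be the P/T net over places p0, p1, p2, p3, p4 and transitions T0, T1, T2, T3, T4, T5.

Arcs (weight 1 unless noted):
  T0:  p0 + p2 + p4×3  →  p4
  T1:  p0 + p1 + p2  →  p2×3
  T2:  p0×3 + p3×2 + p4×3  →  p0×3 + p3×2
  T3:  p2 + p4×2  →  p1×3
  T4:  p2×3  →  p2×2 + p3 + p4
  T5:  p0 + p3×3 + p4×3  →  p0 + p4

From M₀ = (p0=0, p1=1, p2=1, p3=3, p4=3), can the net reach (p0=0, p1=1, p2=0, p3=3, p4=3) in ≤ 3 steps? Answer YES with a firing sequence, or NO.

depth 0: 1 marking
depth 1: 2 markings reached so far
depth 2: 2 markings reached so far
(frontier empty at depth 2; search complete)
target is not among the 2 markings reachable within 3 steps

NO — not reachable within 3 firings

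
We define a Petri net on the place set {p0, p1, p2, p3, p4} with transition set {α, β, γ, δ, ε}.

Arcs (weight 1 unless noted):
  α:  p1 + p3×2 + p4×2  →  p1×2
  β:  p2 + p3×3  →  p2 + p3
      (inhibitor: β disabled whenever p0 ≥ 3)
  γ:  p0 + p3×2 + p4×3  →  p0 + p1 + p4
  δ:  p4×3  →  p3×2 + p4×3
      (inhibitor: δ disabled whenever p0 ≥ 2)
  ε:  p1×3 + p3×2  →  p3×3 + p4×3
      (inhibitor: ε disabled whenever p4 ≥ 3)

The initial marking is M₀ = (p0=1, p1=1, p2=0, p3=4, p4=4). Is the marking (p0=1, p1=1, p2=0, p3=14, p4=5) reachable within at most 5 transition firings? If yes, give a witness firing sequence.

NO — not reachable within 5 firings

depth 0: 1 marking
depth 1: 3 markings reached so far
depth 2: 6 markings reached so far
depth 3: 9 markings reached so far
depth 4: 13 markings reached so far
depth 5: 18 markings reached so far
target is not among the 18 markings reachable within 5 steps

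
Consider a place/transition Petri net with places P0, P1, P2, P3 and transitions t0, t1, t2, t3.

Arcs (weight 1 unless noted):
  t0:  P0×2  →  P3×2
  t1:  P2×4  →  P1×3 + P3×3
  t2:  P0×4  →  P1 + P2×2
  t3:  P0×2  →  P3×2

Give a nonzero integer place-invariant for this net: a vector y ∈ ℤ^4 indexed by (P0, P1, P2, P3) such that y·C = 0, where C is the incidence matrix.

y = (P0:2, P1:2, P2:3, P3:2)

Incidence matrix C (rows=places, cols=transitions):
       t0   t1   t2   t3
   P0  -2    0   -4   -2
   P1   0    3    1    0
   P2   0   -4    2    0
   P3   2    3    0    2

Candidate y = [2, 2, 3, 2]; check y·C column-wise:
  col t0: 2·-2 + 2·0 + 3·0 + 2·2 = 0
  col t1: 2·0 + 2·3 + 3·-4 + 2·3 = 0
  col t2: 2·-4 + 2·1 + 3·2 + 2·0 = 0
  col t3: 2·-2 + 2·0 + 3·0 + 2·2 = 0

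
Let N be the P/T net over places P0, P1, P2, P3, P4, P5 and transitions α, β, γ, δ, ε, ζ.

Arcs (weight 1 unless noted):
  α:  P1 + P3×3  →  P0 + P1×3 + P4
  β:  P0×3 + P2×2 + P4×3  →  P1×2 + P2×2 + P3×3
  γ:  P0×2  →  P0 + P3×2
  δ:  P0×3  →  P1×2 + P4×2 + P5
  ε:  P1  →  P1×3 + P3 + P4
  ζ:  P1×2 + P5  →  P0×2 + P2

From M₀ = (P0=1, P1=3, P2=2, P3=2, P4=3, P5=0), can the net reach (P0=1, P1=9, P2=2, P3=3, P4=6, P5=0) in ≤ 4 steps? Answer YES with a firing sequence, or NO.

step 1: fire ε:  (P0=1, P1=3, P2=2, P3=2, P4=3, P5=0) → (P0=1, P1=5, P2=2, P3=3, P4=4, P5=0)
step 2: fire α:  (P0=1, P1=5, P2=2, P3=3, P4=4, P5=0) → (P0=2, P1=7, P2=2, P3=0, P4=5, P5=0)
step 3: fire γ:  (P0=2, P1=7, P2=2, P3=0, P4=5, P5=0) → (P0=1, P1=7, P2=2, P3=2, P4=5, P5=0)
step 4: fire ε:  (P0=1, P1=7, P2=2, P3=2, P4=5, P5=0) → (P0=1, P1=9, P2=2, P3=3, P4=6, P5=0)

YES — reachable via ⟨ε, α, γ, ε⟩ (4 firings)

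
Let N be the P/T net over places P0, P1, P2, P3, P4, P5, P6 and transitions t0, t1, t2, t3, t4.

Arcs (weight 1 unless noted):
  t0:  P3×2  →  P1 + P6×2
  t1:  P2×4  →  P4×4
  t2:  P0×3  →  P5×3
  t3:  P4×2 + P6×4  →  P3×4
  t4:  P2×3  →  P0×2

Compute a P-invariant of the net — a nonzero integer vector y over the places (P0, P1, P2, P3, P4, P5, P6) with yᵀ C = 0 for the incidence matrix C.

y = (P0:3, P1:2, P2:2, P3:1, P4:2, P5:3, P6:0)

Incidence matrix C (rows=places, cols=transitions):
       t0   t1   t2   t3   t4
   P0   0    0   -3    0    2
   P1   1    0    0    0    0
   P2   0   -4    0    0   -3
   P3  -2    0    0    4    0
   P4   0    4    0   -2    0
   P5   0    0    3    0    0
   P6   2    0    0   -4    0

Candidate y = [3, 2, 2, 1, 2, 3, 0]; check y·C column-wise:
  col t0: 3·0 + 2·1 + 2·0 + 1·-2 + 2·0 + 3·0 + 0·2 = 0
  col t1: 3·0 + 2·0 + 2·-4 + 1·0 + 2·4 + 3·0 = 0
  col t2: 3·-3 + 2·0 + 2·0 + 1·0 + 2·0 + 3·3 = 0
  col t3: 3·0 + 2·0 + 2·0 + 1·4 + 2·-2 + 3·0 + 0·-4 = 0
  col t4: 3·2 + 2·0 + 2·-3 + 1·0 + 2·0 + 3·0 = 0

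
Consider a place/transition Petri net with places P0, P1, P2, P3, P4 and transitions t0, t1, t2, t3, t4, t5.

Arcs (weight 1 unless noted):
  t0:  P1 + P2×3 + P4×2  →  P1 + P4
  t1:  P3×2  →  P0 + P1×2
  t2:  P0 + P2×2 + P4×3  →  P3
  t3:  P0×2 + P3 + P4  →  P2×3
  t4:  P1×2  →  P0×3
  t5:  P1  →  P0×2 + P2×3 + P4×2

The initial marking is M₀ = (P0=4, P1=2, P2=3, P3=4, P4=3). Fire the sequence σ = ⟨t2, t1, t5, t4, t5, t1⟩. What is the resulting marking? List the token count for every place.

step 1: fire t2:  (P0=4, P1=2, P2=3, P3=4, P4=3) → (P0=3, P1=2, P2=1, P3=5, P4=0)
step 2: fire t1:  (P0=3, P1=2, P2=1, P3=5, P4=0) → (P0=4, P1=4, P2=1, P3=3, P4=0)
step 3: fire t5:  (P0=4, P1=4, P2=1, P3=3, P4=0) → (P0=6, P1=3, P2=4, P3=3, P4=2)
step 4: fire t4:  (P0=6, P1=3, P2=4, P3=3, P4=2) → (P0=9, P1=1, P2=4, P3=3, P4=2)
step 5: fire t5:  (P0=9, P1=1, P2=4, P3=3, P4=2) → (P0=11, P1=0, P2=7, P3=3, P4=4)
step 6: fire t1:  (P0=11, P1=0, P2=7, P3=3, P4=4) → (P0=12, P1=2, P2=7, P3=1, P4=4)

(P0=12, P1=2, P2=7, P3=1, P4=4)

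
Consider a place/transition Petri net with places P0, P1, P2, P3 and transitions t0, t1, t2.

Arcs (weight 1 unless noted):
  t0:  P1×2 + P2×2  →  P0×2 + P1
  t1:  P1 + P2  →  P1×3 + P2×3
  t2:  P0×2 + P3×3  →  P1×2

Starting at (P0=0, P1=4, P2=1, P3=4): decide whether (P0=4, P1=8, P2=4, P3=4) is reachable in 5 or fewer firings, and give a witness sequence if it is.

depth 0: 1 marking
depth 1: 2 markings reached so far
depth 2: 4 markings reached so far
depth 3: 7 markings reached so far
depth 4: 11 markings reached so far
depth 5: 16 markings reached so far
target is not among the 16 markings reachable within 5 steps

NO — not reachable within 5 firings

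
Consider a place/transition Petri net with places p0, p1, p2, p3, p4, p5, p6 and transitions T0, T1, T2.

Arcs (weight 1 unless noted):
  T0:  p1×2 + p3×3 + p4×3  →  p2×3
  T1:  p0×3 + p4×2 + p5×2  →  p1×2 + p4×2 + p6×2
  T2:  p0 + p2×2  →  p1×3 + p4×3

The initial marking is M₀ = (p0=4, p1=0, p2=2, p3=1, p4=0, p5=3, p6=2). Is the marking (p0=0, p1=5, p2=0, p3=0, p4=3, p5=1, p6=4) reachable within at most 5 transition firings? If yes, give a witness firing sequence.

depth 0: 1 marking
depth 1: 2 markings reached so far
depth 2: 3 markings reached so far
depth 3: 3 markings reached so far
(frontier empty at depth 3; search complete)
target is not among the 3 markings reachable within 5 steps

NO — not reachable within 5 firings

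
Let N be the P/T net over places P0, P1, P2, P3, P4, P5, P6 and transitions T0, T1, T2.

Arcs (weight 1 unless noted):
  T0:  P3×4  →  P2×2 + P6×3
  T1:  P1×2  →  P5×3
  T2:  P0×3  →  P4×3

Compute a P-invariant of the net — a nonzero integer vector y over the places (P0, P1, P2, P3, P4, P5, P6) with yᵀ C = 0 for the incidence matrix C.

y = (P0:0, P1:0, P2:2, P3:1, P4:0, P5:0, P6:0)

Incidence matrix C (rows=places, cols=transitions):
       T0   T1   T2
   P0   0    0   -3
   P1   0   -2    0
   P2   2    0    0
   P3  -4    0    0
   P4   0    0    3
   P5   0    3    0
   P6   3    0    0

Candidate y = [0, 0, 2, 1, 0, 0, 0]; check y·C column-wise:
  col T0: 2·2 + 1·-4 + 0·3 = 0
  col T1: 0·-2 + 2·0 + 1·0 + 0·3 = 0
  col T2: 0·-3 + 2·0 + 1·0 + 0·3 = 0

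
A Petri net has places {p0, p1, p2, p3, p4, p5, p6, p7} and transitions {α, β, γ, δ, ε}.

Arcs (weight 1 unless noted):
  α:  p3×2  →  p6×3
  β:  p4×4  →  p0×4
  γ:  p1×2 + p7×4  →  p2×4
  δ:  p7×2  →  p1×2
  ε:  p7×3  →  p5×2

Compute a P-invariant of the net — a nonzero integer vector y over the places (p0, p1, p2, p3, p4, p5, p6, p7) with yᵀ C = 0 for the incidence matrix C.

y = (p0:1, p1:0, p2:0, p3:0, p4:1, p5:0, p6:0, p7:0)

Incidence matrix C (rows=places, cols=transitions):
        α    β    γ    δ    ε
   p0   0    4    0    0    0
   p1   0    0   -2    2    0
   p2   0    0    4    0    0
   p3  -2    0    0    0    0
   p4   0   -4    0    0    0
   p5   0    0    0    0    2
   p6   3    0    0    0    0
   p7   0    0   -4   -2   -3

Candidate y = [1, 0, 0, 0, 1, 0, 0, 0]; check y·C column-wise:
  col α: 1·0 + 0·-2 + 1·0 + 0·3 = 0
  col β: 1·4 + 1·-4 = 0
  col γ: 1·0 + 0·-2 + 0·4 + 1·0 + 0·-4 = 0
  col δ: 1·0 + 0·2 + 1·0 + 0·-2 = 0
  col ε: 1·0 + 1·0 + 0·2 + 0·-3 = 0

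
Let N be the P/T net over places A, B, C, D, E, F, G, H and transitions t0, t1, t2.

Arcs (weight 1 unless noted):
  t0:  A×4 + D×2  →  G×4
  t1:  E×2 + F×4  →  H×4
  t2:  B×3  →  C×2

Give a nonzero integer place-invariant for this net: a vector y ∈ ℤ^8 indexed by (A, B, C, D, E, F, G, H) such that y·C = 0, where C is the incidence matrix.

y = (A:0, B:2, C:3, D:0, E:0, F:0, G:0, H:0)

Incidence matrix C (rows=places, cols=transitions):
       t0   t1   t2
    A  -4    0    0
    B   0    0   -3
    C   0    0    2
    D  -2    0    0
    E   0   -2    0
    F   0   -4    0
    G   4    0    0
    H   0    4    0

Candidate y = [0, 2, 3, 0, 0, 0, 0, 0]; check y·C column-wise:
  col t0: 0·-4 + 2·0 + 3·0 + 0·-2 + 0·4 = 0
  col t1: 2·0 + 3·0 + 0·-2 + 0·-4 + 0·4 = 0
  col t2: 2·-3 + 3·2 = 0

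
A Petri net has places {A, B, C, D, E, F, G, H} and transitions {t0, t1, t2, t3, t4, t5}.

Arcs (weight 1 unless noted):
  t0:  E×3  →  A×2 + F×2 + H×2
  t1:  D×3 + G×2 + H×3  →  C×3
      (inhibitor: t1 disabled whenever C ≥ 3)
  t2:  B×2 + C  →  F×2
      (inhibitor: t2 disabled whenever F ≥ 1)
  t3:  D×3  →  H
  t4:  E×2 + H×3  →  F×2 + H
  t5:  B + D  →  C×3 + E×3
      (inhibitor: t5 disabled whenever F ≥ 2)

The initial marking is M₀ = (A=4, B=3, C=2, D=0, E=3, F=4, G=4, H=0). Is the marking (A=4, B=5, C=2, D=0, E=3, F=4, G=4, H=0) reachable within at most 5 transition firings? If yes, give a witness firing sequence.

depth 0: 1 marking
depth 1: 2 markings reached so far
depth 2: 2 markings reached so far
(frontier empty at depth 2; search complete)
target is not among the 2 markings reachable within 5 steps

NO — not reachable within 5 firings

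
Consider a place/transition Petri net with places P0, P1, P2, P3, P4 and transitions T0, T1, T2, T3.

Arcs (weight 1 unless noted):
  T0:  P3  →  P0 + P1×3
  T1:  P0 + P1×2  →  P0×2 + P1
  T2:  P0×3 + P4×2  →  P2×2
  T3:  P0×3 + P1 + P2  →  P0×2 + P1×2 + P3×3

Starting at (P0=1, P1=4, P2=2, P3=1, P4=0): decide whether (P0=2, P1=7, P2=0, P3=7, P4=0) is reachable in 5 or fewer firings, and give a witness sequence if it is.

depth 0: 1 marking
depth 1: 3 markings reached so far
depth 2: 5 markings reached so far
depth 3: 9 markings reached so far
depth 4: 13 markings reached so far
depth 5: 21 markings reached so far
target is not among the 21 markings reachable within 5 steps

NO — not reachable within 5 firings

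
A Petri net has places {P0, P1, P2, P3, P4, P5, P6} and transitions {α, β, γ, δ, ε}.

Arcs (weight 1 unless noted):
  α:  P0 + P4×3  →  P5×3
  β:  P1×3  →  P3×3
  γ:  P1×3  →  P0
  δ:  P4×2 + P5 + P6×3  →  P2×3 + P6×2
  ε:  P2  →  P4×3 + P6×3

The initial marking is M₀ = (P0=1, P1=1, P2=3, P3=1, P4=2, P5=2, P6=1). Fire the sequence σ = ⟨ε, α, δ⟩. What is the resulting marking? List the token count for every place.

(P0=0, P1=1, P2=5, P3=1, P4=0, P5=4, P6=3)

step 1: fire ε:  (P0=1, P1=1, P2=3, P3=1, P4=2, P5=2, P6=1) → (P0=1, P1=1, P2=2, P3=1, P4=5, P5=2, P6=4)
step 2: fire α:  (P0=1, P1=1, P2=2, P3=1, P4=5, P5=2, P6=4) → (P0=0, P1=1, P2=2, P3=1, P4=2, P5=5, P6=4)
step 3: fire δ:  (P0=0, P1=1, P2=2, P3=1, P4=2, P5=5, P6=4) → (P0=0, P1=1, P2=5, P3=1, P4=0, P5=4, P6=3)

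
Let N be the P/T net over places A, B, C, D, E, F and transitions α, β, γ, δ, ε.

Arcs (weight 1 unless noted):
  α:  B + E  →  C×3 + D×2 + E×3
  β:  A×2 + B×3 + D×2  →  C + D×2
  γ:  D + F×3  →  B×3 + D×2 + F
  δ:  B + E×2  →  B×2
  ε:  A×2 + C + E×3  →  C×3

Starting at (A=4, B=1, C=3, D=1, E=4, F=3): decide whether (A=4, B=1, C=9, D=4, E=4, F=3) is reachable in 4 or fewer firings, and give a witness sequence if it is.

NO — not reachable within 4 firings

depth 0: 1 marking
depth 1: 5 markings reached so far
depth 2: 12 markings reached so far
depth 3: 23 markings reached so far
depth 4: 35 markings reached so far
target is not among the 35 markings reachable within 4 steps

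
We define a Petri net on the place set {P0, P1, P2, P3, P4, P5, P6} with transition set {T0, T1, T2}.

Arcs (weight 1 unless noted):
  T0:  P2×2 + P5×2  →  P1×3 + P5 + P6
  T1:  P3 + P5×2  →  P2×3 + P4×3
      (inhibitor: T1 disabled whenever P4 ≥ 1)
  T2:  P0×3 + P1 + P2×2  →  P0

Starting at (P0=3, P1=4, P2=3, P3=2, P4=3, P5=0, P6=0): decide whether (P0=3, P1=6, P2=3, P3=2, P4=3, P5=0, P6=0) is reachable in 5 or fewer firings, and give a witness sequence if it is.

NO — not reachable within 5 firings

depth 0: 1 marking
depth 1: 2 markings reached so far
depth 2: 2 markings reached so far
(frontier empty at depth 2; search complete)
target is not among the 2 markings reachable within 5 steps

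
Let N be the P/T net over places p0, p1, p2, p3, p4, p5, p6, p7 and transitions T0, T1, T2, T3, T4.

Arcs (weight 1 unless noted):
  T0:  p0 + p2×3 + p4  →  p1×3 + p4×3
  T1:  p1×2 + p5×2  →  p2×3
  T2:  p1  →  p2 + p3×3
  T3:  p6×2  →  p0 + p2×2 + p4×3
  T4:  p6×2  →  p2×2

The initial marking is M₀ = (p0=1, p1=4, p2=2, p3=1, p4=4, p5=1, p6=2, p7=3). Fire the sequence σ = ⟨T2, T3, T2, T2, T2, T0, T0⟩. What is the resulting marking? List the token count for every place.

(p0=0, p1=6, p2=2, p3=13, p4=11, p5=1, p6=0, p7=3)

step 1: fire T2:  (p0=1, p1=4, p2=2, p3=1, p4=4, p5=1, p6=2, p7=3) → (p0=1, p1=3, p2=3, p3=4, p4=4, p5=1, p6=2, p7=3)
step 2: fire T3:  (p0=1, p1=3, p2=3, p3=4, p4=4, p5=1, p6=2, p7=3) → (p0=2, p1=3, p2=5, p3=4, p4=7, p5=1, p6=0, p7=3)
step 3: fire T2:  (p0=2, p1=3, p2=5, p3=4, p4=7, p5=1, p6=0, p7=3) → (p0=2, p1=2, p2=6, p3=7, p4=7, p5=1, p6=0, p7=3)
step 4: fire T2:  (p0=2, p1=2, p2=6, p3=7, p4=7, p5=1, p6=0, p7=3) → (p0=2, p1=1, p2=7, p3=10, p4=7, p5=1, p6=0, p7=3)
step 5: fire T2:  (p0=2, p1=1, p2=7, p3=10, p4=7, p5=1, p6=0, p7=3) → (p0=2, p1=0, p2=8, p3=13, p4=7, p5=1, p6=0, p7=3)
step 6: fire T0:  (p0=2, p1=0, p2=8, p3=13, p4=7, p5=1, p6=0, p7=3) → (p0=1, p1=3, p2=5, p3=13, p4=9, p5=1, p6=0, p7=3)
step 7: fire T0:  (p0=1, p1=3, p2=5, p3=13, p4=9, p5=1, p6=0, p7=3) → (p0=0, p1=6, p2=2, p3=13, p4=11, p5=1, p6=0, p7=3)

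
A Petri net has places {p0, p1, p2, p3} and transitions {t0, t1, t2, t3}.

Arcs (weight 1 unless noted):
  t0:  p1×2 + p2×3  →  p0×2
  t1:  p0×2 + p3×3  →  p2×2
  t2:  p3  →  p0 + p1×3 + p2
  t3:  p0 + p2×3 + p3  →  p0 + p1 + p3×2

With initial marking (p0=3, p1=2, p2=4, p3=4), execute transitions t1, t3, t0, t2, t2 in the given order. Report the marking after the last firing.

(p0=5, p1=7, p2=2, p3=0)

step 1: fire t1:  (p0=3, p1=2, p2=4, p3=4) → (p0=1, p1=2, p2=6, p3=1)
step 2: fire t3:  (p0=1, p1=2, p2=6, p3=1) → (p0=1, p1=3, p2=3, p3=2)
step 3: fire t0:  (p0=1, p1=3, p2=3, p3=2) → (p0=3, p1=1, p2=0, p3=2)
step 4: fire t2:  (p0=3, p1=1, p2=0, p3=2) → (p0=4, p1=4, p2=1, p3=1)
step 5: fire t2:  (p0=4, p1=4, p2=1, p3=1) → (p0=5, p1=7, p2=2, p3=0)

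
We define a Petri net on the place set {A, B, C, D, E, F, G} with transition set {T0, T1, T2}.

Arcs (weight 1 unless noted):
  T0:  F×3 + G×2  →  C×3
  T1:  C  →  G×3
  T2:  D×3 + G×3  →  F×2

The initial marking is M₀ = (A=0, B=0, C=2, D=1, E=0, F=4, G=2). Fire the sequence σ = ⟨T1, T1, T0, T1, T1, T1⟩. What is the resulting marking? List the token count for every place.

step 1: fire T1:  (A=0, B=0, C=2, D=1, E=0, F=4, G=2) → (A=0, B=0, C=1, D=1, E=0, F=4, G=5)
step 2: fire T1:  (A=0, B=0, C=1, D=1, E=0, F=4, G=5) → (A=0, B=0, C=0, D=1, E=0, F=4, G=8)
step 3: fire T0:  (A=0, B=0, C=0, D=1, E=0, F=4, G=8) → (A=0, B=0, C=3, D=1, E=0, F=1, G=6)
step 4: fire T1:  (A=0, B=0, C=3, D=1, E=0, F=1, G=6) → (A=0, B=0, C=2, D=1, E=0, F=1, G=9)
step 5: fire T1:  (A=0, B=0, C=2, D=1, E=0, F=1, G=9) → (A=0, B=0, C=1, D=1, E=0, F=1, G=12)
step 6: fire T1:  (A=0, B=0, C=1, D=1, E=0, F=1, G=12) → (A=0, B=0, C=0, D=1, E=0, F=1, G=15)

(A=0, B=0, C=0, D=1, E=0, F=1, G=15)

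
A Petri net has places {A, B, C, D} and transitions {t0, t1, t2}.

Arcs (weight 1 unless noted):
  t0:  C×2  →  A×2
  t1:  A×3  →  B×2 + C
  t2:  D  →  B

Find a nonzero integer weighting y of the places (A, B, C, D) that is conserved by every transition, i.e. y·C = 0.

y = (A:1, B:1, C:1, D:1)

Incidence matrix C (rows=places, cols=transitions):
       t0   t1   t2
    A   2   -3    0
    B   0    2    1
    C  -2    1    0
    D   0    0   -1

Candidate y = [1, 1, 1, 1]; check y·C column-wise:
  col t0: 1·2 + 1·0 + 1·-2 + 1·0 = 0
  col t1: 1·-3 + 1·2 + 1·1 + 1·0 = 0
  col t2: 1·0 + 1·1 + 1·0 + 1·-1 = 0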